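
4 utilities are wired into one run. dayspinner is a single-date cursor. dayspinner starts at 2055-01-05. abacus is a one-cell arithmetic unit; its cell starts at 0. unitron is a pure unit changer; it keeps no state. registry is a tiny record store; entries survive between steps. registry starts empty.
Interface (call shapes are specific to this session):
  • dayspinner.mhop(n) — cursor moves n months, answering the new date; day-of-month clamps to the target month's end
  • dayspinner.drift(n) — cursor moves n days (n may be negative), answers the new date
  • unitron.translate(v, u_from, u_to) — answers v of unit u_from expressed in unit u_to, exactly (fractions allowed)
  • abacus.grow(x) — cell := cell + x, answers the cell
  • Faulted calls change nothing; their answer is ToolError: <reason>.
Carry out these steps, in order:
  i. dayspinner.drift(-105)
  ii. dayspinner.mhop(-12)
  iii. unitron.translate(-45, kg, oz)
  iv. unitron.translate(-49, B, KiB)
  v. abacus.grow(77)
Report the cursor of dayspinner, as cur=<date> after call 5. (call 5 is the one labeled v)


Answer: cur=2053-09-22

Derivation:
I run drift passing n=-105, — result: 2054-09-22.
Using mhop passing n=-12: 2053-09-22.
Using translate passing v=-45, u_from=kg, u_to=oz, and observe -72000000000/45359237.
Next I call translate passing v=-49, u_from=B, u_to=KiB, giving -49/1024.
Invoking grow passing x=77, and observe 77.


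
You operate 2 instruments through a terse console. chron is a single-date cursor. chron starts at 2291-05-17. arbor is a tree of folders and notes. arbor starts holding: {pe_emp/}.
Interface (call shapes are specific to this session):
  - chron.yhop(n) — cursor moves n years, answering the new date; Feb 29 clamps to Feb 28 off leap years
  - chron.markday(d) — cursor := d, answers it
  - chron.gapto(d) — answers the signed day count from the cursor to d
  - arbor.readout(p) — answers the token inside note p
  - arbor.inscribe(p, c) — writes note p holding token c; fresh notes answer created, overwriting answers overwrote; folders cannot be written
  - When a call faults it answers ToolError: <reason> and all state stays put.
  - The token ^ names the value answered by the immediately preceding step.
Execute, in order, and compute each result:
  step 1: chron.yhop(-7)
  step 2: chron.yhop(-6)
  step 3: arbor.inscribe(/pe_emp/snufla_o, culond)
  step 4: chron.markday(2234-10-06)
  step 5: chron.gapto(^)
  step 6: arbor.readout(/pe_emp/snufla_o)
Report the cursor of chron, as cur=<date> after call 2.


Answer: cur=2278-05-17

Derivation:
CALL yhop[n=-7]
RET  2284-05-17
CALL yhop[n=-6]
RET  2278-05-17
CALL inscribe[p=/pe_emp/snufla_o; c=culond]
RET  created
CALL markday[d=2234-10-06]
RET  2234-10-06
CALL gapto[d=^]
RET  0
CALL readout[p=/pe_emp/snufla_o]
RET  culond


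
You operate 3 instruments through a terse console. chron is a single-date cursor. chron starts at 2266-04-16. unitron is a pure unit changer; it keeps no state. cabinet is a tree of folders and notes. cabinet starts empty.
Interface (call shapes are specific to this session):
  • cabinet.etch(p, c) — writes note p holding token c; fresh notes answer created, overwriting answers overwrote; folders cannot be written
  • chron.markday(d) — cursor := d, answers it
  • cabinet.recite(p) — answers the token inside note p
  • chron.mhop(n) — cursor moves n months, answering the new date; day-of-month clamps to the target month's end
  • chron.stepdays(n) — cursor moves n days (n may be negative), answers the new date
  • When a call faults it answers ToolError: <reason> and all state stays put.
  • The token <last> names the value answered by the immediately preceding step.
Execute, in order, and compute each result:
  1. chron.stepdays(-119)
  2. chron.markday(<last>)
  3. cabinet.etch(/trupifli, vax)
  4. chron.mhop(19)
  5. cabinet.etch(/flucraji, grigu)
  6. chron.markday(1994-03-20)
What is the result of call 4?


! chron.stepdays(n→-119) => 2265-12-18
! chron.markday(d→<last>) => 2265-12-18
! cabinet.etch(p→/trupifli, c→vax) => created
! chron.mhop(n→19) => 2267-07-18
! cabinet.etch(p→/flucraji, c→grigu) => created
! chron.markday(d→1994-03-20) => 1994-03-20

Answer: 2267-07-18


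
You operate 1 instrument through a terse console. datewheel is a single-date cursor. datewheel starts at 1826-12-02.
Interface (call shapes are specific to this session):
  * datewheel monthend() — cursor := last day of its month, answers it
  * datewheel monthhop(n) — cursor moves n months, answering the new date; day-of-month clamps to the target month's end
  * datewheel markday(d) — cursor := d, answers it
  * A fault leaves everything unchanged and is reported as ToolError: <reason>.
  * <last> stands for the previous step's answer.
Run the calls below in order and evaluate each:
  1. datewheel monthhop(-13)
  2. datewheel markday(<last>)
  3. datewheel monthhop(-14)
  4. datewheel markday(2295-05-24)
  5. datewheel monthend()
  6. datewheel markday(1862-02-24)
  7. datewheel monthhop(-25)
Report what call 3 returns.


>> datewheel monthhop(n=-13)
<< 1825-11-02
>> datewheel markday(d=<last>)
<< 1825-11-02
>> datewheel monthhop(n=-14)
<< 1824-09-02
>> datewheel markday(d=2295-05-24)
<< 2295-05-24
>> datewheel monthend()
<< 2295-05-31
>> datewheel markday(d=1862-02-24)
<< 1862-02-24
>> datewheel monthhop(n=-25)
<< 1860-01-24

Answer: 1824-09-02


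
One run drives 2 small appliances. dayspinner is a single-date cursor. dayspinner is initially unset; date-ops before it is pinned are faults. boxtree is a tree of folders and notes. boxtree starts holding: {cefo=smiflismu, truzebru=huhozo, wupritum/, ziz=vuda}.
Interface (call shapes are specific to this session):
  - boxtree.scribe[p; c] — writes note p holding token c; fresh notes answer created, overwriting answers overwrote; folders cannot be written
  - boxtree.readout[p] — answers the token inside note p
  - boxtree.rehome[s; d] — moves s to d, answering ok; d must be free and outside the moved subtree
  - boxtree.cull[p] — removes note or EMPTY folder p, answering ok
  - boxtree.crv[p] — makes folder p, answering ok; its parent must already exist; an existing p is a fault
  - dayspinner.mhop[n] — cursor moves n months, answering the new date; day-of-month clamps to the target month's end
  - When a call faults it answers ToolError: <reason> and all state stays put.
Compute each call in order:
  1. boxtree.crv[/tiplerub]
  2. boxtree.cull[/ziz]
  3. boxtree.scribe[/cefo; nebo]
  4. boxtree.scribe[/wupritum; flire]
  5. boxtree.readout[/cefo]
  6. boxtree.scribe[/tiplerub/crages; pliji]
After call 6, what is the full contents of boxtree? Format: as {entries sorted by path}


Act: boxtree.crv[p=/tiplerub]
Obs: ok
Act: boxtree.cull[p=/ziz]
Obs: ok
Act: boxtree.scribe[p=/cefo; c=nebo]
Obs: overwrote
Act: boxtree.scribe[p=/wupritum; c=flire]
Obs: ToolError: is a directory
Act: boxtree.readout[p=/cefo]
Obs: nebo
Act: boxtree.scribe[p=/tiplerub/crages; c=pliji]
Obs: created

Answer: {cefo=nebo, tiplerub/, tiplerub/crages=pliji, truzebru=huhozo, wupritum/}


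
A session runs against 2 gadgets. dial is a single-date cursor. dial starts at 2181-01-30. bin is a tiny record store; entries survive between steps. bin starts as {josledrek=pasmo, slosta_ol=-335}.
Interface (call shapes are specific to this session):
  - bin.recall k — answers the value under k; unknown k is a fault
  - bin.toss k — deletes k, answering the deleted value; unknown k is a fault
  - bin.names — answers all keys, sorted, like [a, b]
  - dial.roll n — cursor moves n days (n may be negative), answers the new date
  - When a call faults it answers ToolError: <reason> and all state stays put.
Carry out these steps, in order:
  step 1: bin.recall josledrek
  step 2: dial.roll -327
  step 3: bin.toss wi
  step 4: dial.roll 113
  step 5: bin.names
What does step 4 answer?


Answer: 2180-06-30

Derivation:
-- bin.recall(k=josledrek) -> pasmo
-- dial.roll(n=-327) -> 2180-03-09
-- bin.toss(k=wi) -> ToolError: no such key wi
-- dial.roll(n=113) -> 2180-06-30
-- bin.names() -> [josledrek, slosta_ol]


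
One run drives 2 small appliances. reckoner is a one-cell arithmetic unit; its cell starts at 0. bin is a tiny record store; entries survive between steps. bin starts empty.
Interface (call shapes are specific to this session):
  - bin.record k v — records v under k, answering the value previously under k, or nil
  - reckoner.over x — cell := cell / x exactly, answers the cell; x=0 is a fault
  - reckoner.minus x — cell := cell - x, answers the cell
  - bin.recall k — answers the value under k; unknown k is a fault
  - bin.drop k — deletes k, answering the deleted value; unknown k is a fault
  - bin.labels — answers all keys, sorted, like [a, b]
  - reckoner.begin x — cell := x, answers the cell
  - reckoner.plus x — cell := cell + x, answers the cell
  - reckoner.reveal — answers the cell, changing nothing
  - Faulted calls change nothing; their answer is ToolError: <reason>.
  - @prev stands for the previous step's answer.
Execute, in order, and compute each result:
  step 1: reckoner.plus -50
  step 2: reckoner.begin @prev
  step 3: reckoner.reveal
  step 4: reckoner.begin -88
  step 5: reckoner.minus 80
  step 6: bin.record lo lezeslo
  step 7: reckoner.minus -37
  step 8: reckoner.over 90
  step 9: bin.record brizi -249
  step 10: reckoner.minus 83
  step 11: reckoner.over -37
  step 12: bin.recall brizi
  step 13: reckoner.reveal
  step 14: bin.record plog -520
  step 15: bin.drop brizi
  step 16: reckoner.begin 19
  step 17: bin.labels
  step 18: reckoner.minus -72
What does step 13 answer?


;; 1. plus(x=-50) => -50
;; 2. begin(x=@prev) => -50
;; 3. reveal() => -50
;; 4. begin(x=-88) => -88
;; 5. minus(x=80) => -168
;; 6. record(k=lo, v=lezeslo) => nil
;; 7. minus(x=-37) => -131
;; 8. over(x=90) => -131/90
;; 9. record(k=brizi, v=-249) => nil
;; 10. minus(x=83) => -7601/90
;; 11. over(x=-37) => 7601/3330
;; 12. recall(k=brizi) => -249
;; 13. reveal() => 7601/3330
;; 14. record(k=plog, v=-520) => nil
;; 15. drop(k=brizi) => -249
;; 16. begin(x=19) => 19
;; 17. labels() => [lo, plog]
;; 18. minus(x=-72) => 91

Answer: 7601/3330


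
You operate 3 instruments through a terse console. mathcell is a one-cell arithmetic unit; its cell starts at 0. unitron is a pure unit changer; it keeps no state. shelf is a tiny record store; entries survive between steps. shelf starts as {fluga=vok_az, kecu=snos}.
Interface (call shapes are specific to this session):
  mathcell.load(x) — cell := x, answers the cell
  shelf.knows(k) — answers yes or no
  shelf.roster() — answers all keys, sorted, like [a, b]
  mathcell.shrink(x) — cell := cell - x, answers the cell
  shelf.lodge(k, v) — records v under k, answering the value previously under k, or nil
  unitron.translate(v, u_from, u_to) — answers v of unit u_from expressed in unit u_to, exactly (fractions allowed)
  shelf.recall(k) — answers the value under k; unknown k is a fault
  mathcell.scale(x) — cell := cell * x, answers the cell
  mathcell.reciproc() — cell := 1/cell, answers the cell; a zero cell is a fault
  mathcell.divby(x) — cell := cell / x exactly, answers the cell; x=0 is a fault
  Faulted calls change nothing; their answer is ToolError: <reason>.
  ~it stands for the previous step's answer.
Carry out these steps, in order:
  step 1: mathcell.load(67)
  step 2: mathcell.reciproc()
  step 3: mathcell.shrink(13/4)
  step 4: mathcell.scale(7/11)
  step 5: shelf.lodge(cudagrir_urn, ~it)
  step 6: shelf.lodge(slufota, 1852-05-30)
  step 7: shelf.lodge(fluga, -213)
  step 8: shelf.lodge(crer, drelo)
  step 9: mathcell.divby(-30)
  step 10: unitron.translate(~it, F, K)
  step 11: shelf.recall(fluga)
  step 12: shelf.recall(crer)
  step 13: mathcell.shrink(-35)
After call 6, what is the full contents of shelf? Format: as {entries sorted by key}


Answer: {cudagrir_urn=-6069/2948, fluga=vok_az, kecu=snos, slufota=1852-05-30}

Derivation:
I try mathcell.load using x→67, yielding 67.
I use mathcell.reciproc: 1/67.
I use mathcell.shrink using x→13/4, which returns -867/268.
Using mathcell.scale using x→7/11, → -6069/2948.
I call shelf.lodge using k→cudagrir_urn, v→~it, — result: nil.
I try shelf.lodge using k→slufota, v→1852-05-30, giving nil.
Invoking shelf.lodge using k→fluga, v→-213, yielding vok_az.
Now I run shelf.lodge using k→crer, v→drelo, yielding nil.
Using mathcell.divby using x→-30, — result: 2023/29480.
I invoke unitron.translate using v→~it, u_from→F, u_to→K, yielding 7529497/29480.
I call shelf.recall using k→fluga, → -213.
I call shelf.recall using k→crer, and observe drelo.
Using mathcell.shrink using x→-35, → 1033823/29480.


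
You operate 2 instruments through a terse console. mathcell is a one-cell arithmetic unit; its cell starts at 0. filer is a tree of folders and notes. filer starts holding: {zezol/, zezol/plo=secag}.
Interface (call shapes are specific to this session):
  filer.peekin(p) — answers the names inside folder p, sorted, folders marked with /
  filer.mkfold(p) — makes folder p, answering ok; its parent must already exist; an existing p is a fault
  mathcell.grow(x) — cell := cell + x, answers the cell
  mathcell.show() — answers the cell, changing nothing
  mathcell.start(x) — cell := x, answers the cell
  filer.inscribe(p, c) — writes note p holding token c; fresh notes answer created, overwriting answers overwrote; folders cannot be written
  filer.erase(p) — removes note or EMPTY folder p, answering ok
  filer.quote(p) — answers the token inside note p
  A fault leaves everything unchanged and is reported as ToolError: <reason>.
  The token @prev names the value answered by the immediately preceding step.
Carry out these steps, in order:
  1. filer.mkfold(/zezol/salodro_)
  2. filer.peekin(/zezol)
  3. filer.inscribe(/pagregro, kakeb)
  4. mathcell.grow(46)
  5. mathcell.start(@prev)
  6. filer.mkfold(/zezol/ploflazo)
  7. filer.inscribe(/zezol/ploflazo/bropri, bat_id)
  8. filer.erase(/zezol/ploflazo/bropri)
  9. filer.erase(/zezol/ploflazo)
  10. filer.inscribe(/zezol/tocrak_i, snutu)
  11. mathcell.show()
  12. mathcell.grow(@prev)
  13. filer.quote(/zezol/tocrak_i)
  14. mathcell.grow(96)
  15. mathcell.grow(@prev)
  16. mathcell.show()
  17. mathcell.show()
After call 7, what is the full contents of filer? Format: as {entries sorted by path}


-- mkfold(p='/zezol/salodro_') == ok
-- peekin(p='/zezol') == [plo, salodro_/]
-- inscribe(p='/pagregro', c='kakeb') == created
-- grow(x='46') == 46
-- start(x='@prev') == 46
-- mkfold(p='/zezol/ploflazo') == ok
-- inscribe(p='/zezol/ploflazo/bropri', c='bat_id') == created
-- erase(p='/zezol/ploflazo/bropri') == ok
-- erase(p='/zezol/ploflazo') == ok
-- inscribe(p='/zezol/tocrak_i', c='snutu') == created
-- show() == 46
-- grow(x='@prev') == 92
-- quote(p='/zezol/tocrak_i') == snutu
-- grow(x='96') == 188
-- grow(x='@prev') == 376
-- show() == 376
-- show() == 376

Answer: {pagregro=kakeb, zezol/, zezol/plo=secag, zezol/ploflazo/, zezol/ploflazo/bropri=bat_id, zezol/salodro_/}


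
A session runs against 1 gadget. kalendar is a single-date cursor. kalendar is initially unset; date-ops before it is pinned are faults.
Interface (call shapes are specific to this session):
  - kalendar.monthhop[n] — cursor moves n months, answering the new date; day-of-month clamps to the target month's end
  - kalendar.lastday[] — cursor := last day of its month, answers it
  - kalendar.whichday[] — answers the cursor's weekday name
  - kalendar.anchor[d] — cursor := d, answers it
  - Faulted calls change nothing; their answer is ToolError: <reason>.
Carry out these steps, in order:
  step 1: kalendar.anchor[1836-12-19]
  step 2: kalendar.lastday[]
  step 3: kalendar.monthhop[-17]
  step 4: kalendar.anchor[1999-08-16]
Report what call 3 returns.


-> kalendar.anchor(d='1836-12-19')
<- 1836-12-19
-> kalendar.lastday()
<- 1836-12-31
-> kalendar.monthhop(n='-17')
<- 1835-07-31
-> kalendar.anchor(d='1999-08-16')
<- 1999-08-16

Answer: 1835-07-31


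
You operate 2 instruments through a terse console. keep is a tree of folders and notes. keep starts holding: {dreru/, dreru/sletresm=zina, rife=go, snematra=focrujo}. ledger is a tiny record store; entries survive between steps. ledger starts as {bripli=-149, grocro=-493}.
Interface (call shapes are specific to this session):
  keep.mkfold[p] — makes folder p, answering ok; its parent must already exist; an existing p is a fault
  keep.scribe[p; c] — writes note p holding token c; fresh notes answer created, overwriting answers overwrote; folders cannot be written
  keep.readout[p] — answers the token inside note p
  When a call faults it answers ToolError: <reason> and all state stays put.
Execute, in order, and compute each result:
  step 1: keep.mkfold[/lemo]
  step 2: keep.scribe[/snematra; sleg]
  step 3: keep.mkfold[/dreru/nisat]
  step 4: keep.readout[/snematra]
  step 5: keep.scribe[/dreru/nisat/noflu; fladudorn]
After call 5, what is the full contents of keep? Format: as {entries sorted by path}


Answer: {dreru/, dreru/nisat/, dreru/nisat/noflu=fladudorn, dreru/sletresm=zina, lemo/, rife=go, snematra=sleg}

Derivation:
>>> keep.mkfold p=/lemo
  ok
>>> keep.scribe p=/snematra c=sleg
  overwrote
>>> keep.mkfold p=/dreru/nisat
  ok
>>> keep.readout p=/snematra
  sleg
>>> keep.scribe p=/dreru/nisat/noflu c=fladudorn
  created


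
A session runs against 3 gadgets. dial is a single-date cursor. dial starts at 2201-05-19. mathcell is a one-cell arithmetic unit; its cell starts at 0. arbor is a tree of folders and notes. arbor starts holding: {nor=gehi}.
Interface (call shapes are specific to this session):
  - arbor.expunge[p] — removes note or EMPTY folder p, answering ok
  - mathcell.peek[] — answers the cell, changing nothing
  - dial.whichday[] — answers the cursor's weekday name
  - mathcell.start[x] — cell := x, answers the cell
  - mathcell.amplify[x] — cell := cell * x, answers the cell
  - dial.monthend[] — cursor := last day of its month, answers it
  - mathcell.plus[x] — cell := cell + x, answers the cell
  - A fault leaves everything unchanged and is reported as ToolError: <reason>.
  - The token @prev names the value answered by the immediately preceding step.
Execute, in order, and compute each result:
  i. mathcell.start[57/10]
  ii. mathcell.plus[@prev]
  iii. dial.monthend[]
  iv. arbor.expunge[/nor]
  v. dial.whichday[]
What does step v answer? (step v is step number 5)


I call mathcell.start with x: 57/10, → 57/10.
I try mathcell.plus with x: @prev, — result: 57/5.
Now I run dial.monthend(), yielding 2201-05-31.
Calling arbor.expunge with p: /nor, giving ok.
Invoking dial.whichday(), and see Sunday.

Answer: Sunday


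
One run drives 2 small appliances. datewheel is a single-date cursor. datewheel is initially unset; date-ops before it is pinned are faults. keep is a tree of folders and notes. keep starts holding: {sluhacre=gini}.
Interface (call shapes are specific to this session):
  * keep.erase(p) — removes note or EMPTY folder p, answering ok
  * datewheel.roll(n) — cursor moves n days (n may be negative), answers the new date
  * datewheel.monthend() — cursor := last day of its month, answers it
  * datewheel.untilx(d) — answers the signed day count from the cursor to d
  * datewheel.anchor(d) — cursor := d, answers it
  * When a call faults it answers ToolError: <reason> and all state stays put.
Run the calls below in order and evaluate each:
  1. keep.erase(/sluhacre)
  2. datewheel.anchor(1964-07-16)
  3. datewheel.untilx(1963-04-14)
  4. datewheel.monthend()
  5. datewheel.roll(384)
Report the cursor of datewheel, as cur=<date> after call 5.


Answer: cur=1965-08-19

Derivation:
> keep.erase p→/sluhacre
= ok
> datewheel.anchor d→1964-07-16
= 1964-07-16
> datewheel.untilx d→1963-04-14
= -459
> datewheel.monthend
= 1964-07-31
> datewheel.roll n→384
= 1965-08-19


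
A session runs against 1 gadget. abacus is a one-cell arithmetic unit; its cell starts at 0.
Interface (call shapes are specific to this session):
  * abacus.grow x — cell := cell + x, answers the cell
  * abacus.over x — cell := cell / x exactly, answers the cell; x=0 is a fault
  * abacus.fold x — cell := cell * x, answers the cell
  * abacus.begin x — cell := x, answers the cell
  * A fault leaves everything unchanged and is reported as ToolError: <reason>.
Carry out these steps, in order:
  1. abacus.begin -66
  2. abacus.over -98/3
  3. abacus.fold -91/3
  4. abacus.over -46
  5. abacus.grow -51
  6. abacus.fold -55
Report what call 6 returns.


Answer: 879615/322

Derivation:
Do: begin[x=-66]
See: -66
Do: over[x=-98/3]
See: 99/49
Do: fold[x=-91/3]
See: -429/7
Do: over[x=-46]
See: 429/322
Do: grow[x=-51]
See: -15993/322
Do: fold[x=-55]
See: 879615/322


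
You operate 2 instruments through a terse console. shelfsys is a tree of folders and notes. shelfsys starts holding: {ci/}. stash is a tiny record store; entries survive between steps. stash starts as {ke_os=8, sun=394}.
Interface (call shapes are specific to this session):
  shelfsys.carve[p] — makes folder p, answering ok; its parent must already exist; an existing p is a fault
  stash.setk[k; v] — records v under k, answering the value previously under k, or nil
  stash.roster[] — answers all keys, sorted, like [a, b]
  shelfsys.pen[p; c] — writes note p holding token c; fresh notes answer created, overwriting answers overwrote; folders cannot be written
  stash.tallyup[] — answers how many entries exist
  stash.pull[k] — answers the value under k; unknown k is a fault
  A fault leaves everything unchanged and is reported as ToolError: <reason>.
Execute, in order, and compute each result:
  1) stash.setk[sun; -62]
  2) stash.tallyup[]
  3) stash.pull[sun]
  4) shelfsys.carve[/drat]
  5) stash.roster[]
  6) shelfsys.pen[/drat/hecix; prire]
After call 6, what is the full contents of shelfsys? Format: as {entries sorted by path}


Answer: {ci/, drat/, drat/hecix=prire}

Derivation:
Act: stash.setk[sun; -62]
Obs: 394
Act: stash.tallyup[]
Obs: 2
Act: stash.pull[sun]
Obs: -62
Act: shelfsys.carve[/drat]
Obs: ok
Act: stash.roster[]
Obs: [ke_os, sun]
Act: shelfsys.pen[/drat/hecix; prire]
Obs: created


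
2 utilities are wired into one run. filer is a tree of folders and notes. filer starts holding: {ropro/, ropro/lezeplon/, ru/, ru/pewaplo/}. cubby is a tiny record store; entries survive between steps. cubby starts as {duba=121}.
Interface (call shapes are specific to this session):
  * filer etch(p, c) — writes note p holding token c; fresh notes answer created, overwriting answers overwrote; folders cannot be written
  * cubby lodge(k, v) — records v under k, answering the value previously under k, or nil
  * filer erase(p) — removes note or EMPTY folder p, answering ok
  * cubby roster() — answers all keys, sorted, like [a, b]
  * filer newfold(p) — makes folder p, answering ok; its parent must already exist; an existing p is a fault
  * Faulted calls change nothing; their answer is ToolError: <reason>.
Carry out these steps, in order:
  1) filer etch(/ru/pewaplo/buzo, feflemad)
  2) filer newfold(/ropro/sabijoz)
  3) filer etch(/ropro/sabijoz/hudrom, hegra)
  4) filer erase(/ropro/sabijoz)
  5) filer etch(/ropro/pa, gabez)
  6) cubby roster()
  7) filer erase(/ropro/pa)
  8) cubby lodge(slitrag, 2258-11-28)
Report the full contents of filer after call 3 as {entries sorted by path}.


>>> filer etch p: /ru/pewaplo/buzo c: feflemad
= created
>>> filer newfold p: /ropro/sabijoz
= ok
>>> filer etch p: /ropro/sabijoz/hudrom c: hegra
= created
>>> filer erase p: /ropro/sabijoz
= ToolError: not empty
>>> filer etch p: /ropro/pa c: gabez
= created
>>> cubby roster
= [duba]
>>> filer erase p: /ropro/pa
= ok
>>> cubby lodge k: slitrag v: 2258-11-28
= nil

Answer: {ropro/, ropro/lezeplon/, ropro/sabijoz/, ropro/sabijoz/hudrom=hegra, ru/, ru/pewaplo/, ru/pewaplo/buzo=feflemad}


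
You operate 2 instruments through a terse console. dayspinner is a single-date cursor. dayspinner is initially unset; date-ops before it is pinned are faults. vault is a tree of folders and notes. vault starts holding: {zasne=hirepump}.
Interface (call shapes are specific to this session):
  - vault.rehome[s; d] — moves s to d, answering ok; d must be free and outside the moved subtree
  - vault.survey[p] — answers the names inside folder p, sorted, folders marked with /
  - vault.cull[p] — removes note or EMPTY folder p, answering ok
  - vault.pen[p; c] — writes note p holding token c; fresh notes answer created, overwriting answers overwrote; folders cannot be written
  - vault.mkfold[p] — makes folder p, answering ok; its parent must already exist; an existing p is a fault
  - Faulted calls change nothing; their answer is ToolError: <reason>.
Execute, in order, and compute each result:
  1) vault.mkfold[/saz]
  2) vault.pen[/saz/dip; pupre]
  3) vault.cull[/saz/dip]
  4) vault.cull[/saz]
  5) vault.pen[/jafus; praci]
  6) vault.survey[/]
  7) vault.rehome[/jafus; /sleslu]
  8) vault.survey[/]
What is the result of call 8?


Answer: [sleslu, zasne]

Derivation:
Then vault.mkfold(/saz): ok.
I use vault.pen(/saz/dip, pupre), → created.
Calling vault.cull(/saz/dip), and observe ok.
Calling vault.cull(/saz), which returns ok.
Next I call vault.pen(/jafus, praci), — result: created.
I invoke vault.survey(/), — result: [jafus, zasne].
Calling vault.rehome(/jafus, /sleslu), and see ok.
Invoking vault.survey(/), giving [sleslu, zasne].


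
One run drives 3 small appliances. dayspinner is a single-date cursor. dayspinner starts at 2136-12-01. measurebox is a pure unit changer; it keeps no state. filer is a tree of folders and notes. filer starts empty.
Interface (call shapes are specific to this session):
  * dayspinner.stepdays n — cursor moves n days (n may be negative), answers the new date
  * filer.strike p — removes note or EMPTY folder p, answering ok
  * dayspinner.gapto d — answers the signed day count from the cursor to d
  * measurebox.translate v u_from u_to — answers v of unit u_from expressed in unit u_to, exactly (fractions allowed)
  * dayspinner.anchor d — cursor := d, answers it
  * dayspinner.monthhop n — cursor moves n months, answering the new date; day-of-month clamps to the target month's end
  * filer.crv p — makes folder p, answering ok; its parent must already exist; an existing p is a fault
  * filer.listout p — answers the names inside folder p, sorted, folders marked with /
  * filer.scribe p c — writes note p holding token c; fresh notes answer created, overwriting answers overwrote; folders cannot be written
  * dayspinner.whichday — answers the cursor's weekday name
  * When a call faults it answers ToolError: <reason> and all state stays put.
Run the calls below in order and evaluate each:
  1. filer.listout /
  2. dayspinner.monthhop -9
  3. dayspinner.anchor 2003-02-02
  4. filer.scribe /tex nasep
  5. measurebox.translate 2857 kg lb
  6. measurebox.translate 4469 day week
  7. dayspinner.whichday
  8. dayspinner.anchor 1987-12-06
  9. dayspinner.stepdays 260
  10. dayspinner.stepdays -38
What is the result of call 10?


Answer: 1988-07-15

Derivation:
Step: filer.listout[/]
Result: []
Step: dayspinner.monthhop[-9]
Result: 2136-03-01
Step: dayspinner.anchor[2003-02-02]
Result: 2003-02-02
Step: filer.scribe[/tex; nasep]
Result: created
Step: measurebox.translate[2857; kg; lb]
Result: 285700000000/45359237
Step: measurebox.translate[4469; day; week]
Result: 4469/7
Step: dayspinner.whichday[]
Result: Sunday
Step: dayspinner.anchor[1987-12-06]
Result: 1987-12-06
Step: dayspinner.stepdays[260]
Result: 1988-08-22
Step: dayspinner.stepdays[-38]
Result: 1988-07-15


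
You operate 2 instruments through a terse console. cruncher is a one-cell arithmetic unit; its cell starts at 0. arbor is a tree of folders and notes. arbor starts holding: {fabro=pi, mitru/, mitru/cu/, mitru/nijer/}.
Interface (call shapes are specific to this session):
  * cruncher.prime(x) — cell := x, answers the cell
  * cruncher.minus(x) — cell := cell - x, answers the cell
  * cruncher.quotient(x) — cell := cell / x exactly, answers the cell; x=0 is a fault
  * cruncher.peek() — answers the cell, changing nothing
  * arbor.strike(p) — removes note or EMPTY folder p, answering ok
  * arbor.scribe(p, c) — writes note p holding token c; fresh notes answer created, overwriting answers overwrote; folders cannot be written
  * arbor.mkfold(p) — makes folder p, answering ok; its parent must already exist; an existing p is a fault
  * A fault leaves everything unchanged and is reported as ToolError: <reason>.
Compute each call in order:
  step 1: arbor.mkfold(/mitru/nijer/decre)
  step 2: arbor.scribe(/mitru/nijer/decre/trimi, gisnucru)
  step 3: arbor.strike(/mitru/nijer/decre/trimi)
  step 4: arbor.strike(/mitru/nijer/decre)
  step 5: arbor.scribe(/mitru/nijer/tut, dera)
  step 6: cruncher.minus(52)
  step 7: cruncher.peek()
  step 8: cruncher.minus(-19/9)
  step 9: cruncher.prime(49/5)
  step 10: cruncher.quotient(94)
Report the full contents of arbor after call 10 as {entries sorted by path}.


Answer: {fabro=pi, mitru/, mitru/cu/, mitru/nijer/, mitru/nijer/tut=dera}

Derivation:
Step: mkfold[p: /mitru/nijer/decre]
Result: ok
Step: scribe[p: /mitru/nijer/decre/trimi; c: gisnucru]
Result: created
Step: strike[p: /mitru/nijer/decre/trimi]
Result: ok
Step: strike[p: /mitru/nijer/decre]
Result: ok
Step: scribe[p: /mitru/nijer/tut; c: dera]
Result: created
Step: minus[x: 52]
Result: -52
Step: peek[]
Result: -52
Step: minus[x: -19/9]
Result: -449/9
Step: prime[x: 49/5]
Result: 49/5
Step: quotient[x: 94]
Result: 49/470


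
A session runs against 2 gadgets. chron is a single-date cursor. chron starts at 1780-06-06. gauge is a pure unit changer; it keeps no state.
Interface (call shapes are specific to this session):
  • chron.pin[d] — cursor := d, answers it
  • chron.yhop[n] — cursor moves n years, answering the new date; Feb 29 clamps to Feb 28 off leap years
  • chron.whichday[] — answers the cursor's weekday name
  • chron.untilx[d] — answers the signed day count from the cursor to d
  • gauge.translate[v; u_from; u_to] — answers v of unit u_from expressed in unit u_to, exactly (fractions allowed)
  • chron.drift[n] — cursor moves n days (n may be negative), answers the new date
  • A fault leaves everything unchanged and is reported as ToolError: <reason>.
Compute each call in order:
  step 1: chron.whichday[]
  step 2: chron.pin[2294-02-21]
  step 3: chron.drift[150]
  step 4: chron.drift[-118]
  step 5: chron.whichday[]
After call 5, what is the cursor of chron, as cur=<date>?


Do: chron.whichday[]
See: Tuesday
Do: chron.pin[d=2294-02-21]
See: 2294-02-21
Do: chron.drift[n=150]
See: 2294-07-21
Do: chron.drift[n=-118]
See: 2294-03-25
Do: chron.whichday[]
See: Sunday

Answer: cur=2294-03-25


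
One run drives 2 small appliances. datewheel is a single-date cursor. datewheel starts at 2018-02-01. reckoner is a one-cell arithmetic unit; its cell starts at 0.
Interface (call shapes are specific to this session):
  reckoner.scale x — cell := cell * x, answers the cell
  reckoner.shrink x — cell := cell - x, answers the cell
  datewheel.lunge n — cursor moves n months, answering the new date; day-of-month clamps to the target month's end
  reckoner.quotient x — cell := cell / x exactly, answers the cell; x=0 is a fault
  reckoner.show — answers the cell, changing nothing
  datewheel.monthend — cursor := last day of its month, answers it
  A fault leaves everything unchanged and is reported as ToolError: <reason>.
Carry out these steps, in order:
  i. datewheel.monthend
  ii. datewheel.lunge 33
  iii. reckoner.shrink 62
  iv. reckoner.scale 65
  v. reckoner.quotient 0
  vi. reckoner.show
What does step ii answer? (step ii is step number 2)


// datewheel.monthend() -> 2018-02-28
// datewheel.lunge(n=33) -> 2020-11-28
// reckoner.shrink(x=62) -> -62
// reckoner.scale(x=65) -> -4030
// reckoner.quotient(x=0) -> ToolError: division by zero
// reckoner.show() -> -4030

Answer: 2020-11-28


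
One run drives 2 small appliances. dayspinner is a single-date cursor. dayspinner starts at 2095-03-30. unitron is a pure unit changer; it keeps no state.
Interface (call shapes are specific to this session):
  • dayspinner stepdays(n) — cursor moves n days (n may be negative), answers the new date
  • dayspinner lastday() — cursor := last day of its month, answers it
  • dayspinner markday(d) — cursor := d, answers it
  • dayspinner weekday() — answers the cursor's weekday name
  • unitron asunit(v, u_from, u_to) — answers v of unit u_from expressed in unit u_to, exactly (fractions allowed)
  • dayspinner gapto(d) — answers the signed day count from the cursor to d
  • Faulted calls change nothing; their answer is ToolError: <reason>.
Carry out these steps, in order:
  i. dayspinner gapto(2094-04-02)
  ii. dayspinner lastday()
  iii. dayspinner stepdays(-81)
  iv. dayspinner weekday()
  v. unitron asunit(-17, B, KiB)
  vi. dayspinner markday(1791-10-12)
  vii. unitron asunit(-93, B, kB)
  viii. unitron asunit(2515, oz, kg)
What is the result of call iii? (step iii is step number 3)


I call dayspinner gapto on d='2094-04-02', — result: -362.
Now I run dayspinner lastday(), yielding 2095-03-31.
Then dayspinner stepdays on n='-81', and see 2095-01-09.
I try dayspinner weekday(), and see Sunday.
Using unitron asunit on v='-17', u_from='B', u_to='KiB': -17/1024.
I try dayspinner markday on d='1791-10-12', and see 1791-10-12.
I try unitron asunit on v='-93', u_from='B', u_to='kB', and observe -93/1000.
Now I run unitron asunit on v='2515', u_from='oz', u_to='kg', — result: 22815696211/320000000.

Answer: 2095-01-09


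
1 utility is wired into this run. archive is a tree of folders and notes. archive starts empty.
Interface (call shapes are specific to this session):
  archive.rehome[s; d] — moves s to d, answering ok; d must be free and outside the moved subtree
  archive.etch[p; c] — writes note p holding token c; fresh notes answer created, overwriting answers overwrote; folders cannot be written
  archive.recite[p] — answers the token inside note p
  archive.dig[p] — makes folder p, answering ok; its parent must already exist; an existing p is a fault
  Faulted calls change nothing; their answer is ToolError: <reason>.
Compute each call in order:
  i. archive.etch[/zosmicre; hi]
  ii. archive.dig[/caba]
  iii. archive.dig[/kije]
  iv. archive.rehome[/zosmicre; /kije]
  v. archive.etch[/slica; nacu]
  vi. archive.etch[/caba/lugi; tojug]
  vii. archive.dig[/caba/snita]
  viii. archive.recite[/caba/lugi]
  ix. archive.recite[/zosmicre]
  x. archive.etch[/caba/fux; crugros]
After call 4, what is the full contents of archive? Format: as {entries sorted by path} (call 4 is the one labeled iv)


Answer: {caba/, kije/, zosmicre=hi}

Derivation:
# 1. etch(/zosmicre, hi) => created
# 2. dig(/caba) => ok
# 3. dig(/kije) => ok
# 4. rehome(/zosmicre, /kije) => ToolError: exists
# 5. etch(/slica, nacu) => created
# 6. etch(/caba/lugi, tojug) => created
# 7. dig(/caba/snita) => ok
# 8. recite(/caba/lugi) => tojug
# 9. recite(/zosmicre) => hi
# 10. etch(/caba/fux, crugros) => created


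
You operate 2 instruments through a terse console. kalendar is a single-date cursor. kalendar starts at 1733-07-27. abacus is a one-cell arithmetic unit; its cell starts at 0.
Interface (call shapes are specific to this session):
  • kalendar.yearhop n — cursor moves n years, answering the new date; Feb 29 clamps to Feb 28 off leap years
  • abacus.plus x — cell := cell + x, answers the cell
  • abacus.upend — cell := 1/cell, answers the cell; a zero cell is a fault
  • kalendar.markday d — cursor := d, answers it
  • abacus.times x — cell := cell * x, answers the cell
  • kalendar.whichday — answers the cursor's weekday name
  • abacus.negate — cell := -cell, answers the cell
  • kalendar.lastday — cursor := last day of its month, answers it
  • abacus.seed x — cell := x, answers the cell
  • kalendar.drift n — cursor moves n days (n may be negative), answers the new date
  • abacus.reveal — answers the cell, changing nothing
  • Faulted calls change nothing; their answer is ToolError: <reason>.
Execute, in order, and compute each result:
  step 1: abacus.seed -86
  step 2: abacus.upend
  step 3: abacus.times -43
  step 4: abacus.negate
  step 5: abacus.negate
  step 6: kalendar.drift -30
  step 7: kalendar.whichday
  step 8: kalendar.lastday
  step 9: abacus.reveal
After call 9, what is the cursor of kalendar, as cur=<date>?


Answer: cur=1733-06-30

Derivation:
I call abacus.seed using x=-86: -86.
I run abacus.upend(), — result: -1/86.
I invoke abacus.times using x=-43, and see 1/2.
Then abacus.negate(), which returns -1/2.
Next I call abacus.negate, which returns 1/2.
Calling kalendar.drift using n=-30, and get 1733-06-27.
I invoke kalendar.whichday: Saturday.
Calling kalendar.lastday, and see 1733-06-30.
I run abacus.reveal(), and observe 1/2.


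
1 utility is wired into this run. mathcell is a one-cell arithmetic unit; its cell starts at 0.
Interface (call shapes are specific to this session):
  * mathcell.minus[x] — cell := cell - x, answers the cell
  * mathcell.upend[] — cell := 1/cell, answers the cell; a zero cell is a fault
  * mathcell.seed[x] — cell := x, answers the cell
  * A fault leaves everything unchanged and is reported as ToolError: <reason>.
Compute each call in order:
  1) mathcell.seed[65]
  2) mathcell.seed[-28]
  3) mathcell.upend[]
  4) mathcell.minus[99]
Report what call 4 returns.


Answer: -2773/28

Derivation:
I run seed using x='65', and see 65.
Next I call seed using x='-28', and see -28.
I call upend(), → -1/28.
Now I run minus using x='99', yielding -2773/28.


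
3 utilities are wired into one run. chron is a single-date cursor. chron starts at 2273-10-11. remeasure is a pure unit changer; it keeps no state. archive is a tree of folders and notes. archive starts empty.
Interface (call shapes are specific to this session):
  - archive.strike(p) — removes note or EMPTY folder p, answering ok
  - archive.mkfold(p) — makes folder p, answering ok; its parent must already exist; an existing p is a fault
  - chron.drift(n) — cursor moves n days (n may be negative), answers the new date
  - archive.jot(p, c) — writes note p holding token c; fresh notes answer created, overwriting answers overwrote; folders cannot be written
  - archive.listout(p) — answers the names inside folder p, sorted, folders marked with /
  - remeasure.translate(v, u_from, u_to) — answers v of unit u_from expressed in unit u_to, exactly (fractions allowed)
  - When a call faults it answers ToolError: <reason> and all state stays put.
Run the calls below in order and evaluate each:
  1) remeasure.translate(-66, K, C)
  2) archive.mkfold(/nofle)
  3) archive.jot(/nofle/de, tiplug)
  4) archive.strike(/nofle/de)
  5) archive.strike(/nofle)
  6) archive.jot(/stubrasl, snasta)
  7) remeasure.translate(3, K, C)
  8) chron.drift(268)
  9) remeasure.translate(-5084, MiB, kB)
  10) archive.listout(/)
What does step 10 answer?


$ translate v=-66 u_from=K u_to=C
:: -6783/20
$ mkfold p=/nofle
:: ok
$ jot p=/nofle/de c=tiplug
:: created
$ strike p=/nofle/de
:: ok
$ strike p=/nofle
:: ok
$ jot p=/stubrasl c=snasta
:: created
$ translate v=3 u_from=K u_to=C
:: -5403/20
$ drift n=268
:: 2274-07-06
$ translate v=-5084 u_from=MiB u_to=kB
:: -666370048/125
$ listout p=/
:: [stubrasl]

Answer: [stubrasl]


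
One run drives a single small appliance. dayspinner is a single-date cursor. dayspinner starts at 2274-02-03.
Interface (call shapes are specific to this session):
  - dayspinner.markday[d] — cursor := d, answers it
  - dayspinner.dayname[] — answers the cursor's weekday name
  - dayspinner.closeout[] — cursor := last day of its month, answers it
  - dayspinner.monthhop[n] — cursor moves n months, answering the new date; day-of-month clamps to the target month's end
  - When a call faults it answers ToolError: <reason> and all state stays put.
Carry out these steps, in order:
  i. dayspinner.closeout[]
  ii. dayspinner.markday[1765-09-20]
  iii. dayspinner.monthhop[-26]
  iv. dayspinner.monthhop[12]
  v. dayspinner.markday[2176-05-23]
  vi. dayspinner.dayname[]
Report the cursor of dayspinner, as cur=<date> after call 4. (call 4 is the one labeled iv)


·→ dayspinner.closeout()
·← 2274-02-28
·→ dayspinner.markday(d=1765-09-20)
·← 1765-09-20
·→ dayspinner.monthhop(n=-26)
·← 1763-07-20
·→ dayspinner.monthhop(n=12)
·← 1764-07-20
·→ dayspinner.markday(d=2176-05-23)
·← 2176-05-23
·→ dayspinner.dayname()
·← Thursday

Answer: cur=1764-07-20
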